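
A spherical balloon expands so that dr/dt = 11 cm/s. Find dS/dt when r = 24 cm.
2112π cm²/s

S = 4πr²
dS/dt = dS/dr · dr/dt = 8πr · 11
At r = 24: dS/dt = 2112π cm²/s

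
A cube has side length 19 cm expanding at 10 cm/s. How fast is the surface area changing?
2280 cm²/s

A = 6s²
dA/dt = 12s · ds/dt = 12·19·10 = 2280 cm²/s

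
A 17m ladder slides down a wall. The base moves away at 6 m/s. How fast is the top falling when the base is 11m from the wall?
11√42/14 ≈ 5.092 m/s

x² + y² = 17²
2x·dx/dt + 2y·dy/dt = 0
dy/dt = -x/y · dx/dt = -11/(2√42) · 6 = -11√42/14 m/s
The top is descending at 11√42/14 ≈ 5.092 m/s.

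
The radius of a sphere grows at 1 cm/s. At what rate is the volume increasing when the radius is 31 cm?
3844π cm³/s

V = (4/3)πr³
dV/dt = dV/dr · dr/dt = 4πr² · 1
At r = 31: dV/dt = 3844π cm³/s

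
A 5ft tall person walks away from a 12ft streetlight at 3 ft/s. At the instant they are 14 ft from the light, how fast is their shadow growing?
15/7 ft/s

By similar triangles: 12/(x+s) = 5/s
Solving: s = 5x/7
ds/dt = 5/7 · dx/dt = 5/7 · 3 = 15/7 ft/s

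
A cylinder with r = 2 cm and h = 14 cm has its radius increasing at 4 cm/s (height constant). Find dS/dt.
144π cm²/s

S = 2πrh + 2πr² (lateral + bases)
dS/dt = (2πh + 4πr)·dr/dt = (2π·14 + 4π·2)·4
= 144π cm²/s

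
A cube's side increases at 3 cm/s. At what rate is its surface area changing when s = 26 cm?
936 cm²/s

A = 6s²
dA/dt = 12s · ds/dt = 12·26·3 = 936 cm²/s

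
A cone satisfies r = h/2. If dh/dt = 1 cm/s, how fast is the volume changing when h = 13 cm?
169π/4 cm³/s

V = (1/3)π(h/2)²h = πh³/12
dV/dt = πh²/4 · 1
At h = 13: dV/dt = 169π/4 cm³/s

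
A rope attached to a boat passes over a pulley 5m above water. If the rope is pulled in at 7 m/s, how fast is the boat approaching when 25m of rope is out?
35√6/12 ≈ 7.144 m/s

rope² = x² + 5²
x = √(25² - 5²) = 10√6
dx/dt = (rope/x) · d(rope)/dt = (25/(10√6)) · (-7) = -35√6/12 m/s
The boat approaches at 35√6/12 ≈ 7.144 m/s.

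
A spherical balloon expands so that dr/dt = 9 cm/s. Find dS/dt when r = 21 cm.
1512π cm²/s

S = 4πr²
dS/dt = dS/dr · dr/dt = 8πr · 9
At r = 21: dS/dt = 1512π cm²/s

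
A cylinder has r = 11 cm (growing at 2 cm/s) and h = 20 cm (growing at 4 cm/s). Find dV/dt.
1364π cm³/s

V = πr²h
dV/dt = 2πrh·dr/dt + πr²·dh/dt
= 2π(11)(20)(2) + π(11)²(4)
= 1364π cm³/s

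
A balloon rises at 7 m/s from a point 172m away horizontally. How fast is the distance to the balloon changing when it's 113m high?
791√42353/42353 ≈ 3.844 m/s

z² = 172² + y²
z = √(172² + 113²) = √42353
dz/dt = y/z · dy/dt = 113/√42353 · 7 = 791√42353/42353 ≈ 3.844 m/s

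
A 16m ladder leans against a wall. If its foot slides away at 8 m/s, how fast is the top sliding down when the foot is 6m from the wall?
24√55/55 ≈ 3.236 m/s

x² + y² = 16²
2x·dx/dt + 2y·dy/dt = 0
dy/dt = -x/y · dx/dt = -6/(2√55) · 8 = -24√55/55 m/s
The top is descending at 24√55/55 ≈ 3.236 m/s.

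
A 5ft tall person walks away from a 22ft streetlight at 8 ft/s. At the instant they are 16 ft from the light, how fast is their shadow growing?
40/17 ft/s

By similar triangles: 22/(x+s) = 5/s
Solving: s = 5x/17
ds/dt = 5/17 · dx/dt = 5/17 · 8 = 40/17 ft/s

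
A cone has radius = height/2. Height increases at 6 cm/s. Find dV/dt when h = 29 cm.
2523π/2 cm³/s

V = (1/3)π(h/2)²h = πh³/12
dV/dt = πh²/4 · 6
At h = 29: dV/dt = 2523π/2 cm³/s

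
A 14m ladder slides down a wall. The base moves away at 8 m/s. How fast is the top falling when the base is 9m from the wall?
72√115/115 ≈ 6.714 m/s

x² + y² = 14²
2x·dx/dt + 2y·dy/dt = 0
dy/dt = -x/y · dx/dt = -9/√115 · 8 = -72√115/115 m/s
The top is descending at 72√115/115 ≈ 6.714 m/s.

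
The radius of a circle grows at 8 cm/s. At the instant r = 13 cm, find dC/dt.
16π cm/s

C = 2πr
dC/dt = 2π · dr/dt = 2π · 8 = 16π cm/s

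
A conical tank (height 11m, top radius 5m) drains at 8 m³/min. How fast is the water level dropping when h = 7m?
968/(1225π) ≈ 0.2515 m/min

r/h = 5/11, so r = (5/11)h
V = (1/3)πr²h = (1/3)π((5/11)h)²h = (25/363)πh³
dV/dh = (25/121)πh²
dh/dt = (dV/dt)/(dV/dh) = -8/((25/121)π·7²) = -968/(1225π) m/min
The level is dropping at 968/(1225π) ≈ 0.2515 m/min.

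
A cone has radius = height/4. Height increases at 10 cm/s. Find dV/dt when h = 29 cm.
4205π/8 cm³/s

V = (1/3)π(h/4)²h = πh³/48
dV/dt = πh²/16 · 10
At h = 29: dV/dt = 4205π/8 cm³/s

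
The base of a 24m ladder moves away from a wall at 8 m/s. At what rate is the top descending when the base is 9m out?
24√55/55 ≈ 3.236 m/s

x² + y² = 24²
2x·dx/dt + 2y·dy/dt = 0
dy/dt = -x/y · dx/dt = -9/(3√55) · 8 = -24√55/55 m/s
The top is descending at 24√55/55 ≈ 3.236 m/s.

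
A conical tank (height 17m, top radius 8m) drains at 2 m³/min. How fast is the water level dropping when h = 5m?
289/(800π) ≈ 0.115 m/min

r/h = 8/17, so r = (8/17)h
V = (1/3)πr²h = (1/3)π((8/17)h)²h = (64/867)πh³
dV/dh = (64/289)πh²
dh/dt = (dV/dt)/(dV/dh) = -2/((64/289)π·5²) = -289/(800π) m/min
The level is dropping at 289/(800π) ≈ 0.115 m/min.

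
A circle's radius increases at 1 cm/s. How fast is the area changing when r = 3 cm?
6π cm²/s

A = πr²
dA/dt = 2πr · dr/dt = 2π(3)(1) = 6π cm²/s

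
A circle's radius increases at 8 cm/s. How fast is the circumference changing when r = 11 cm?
16π cm/s

C = 2πr
dC/dt = 2π · dr/dt = 2π · 8 = 16π cm/s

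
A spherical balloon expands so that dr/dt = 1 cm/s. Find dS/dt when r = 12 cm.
96π cm²/s

S = 4πr²
dS/dt = dS/dr · dr/dt = 8πr · 1
At r = 12: dS/dt = 96π cm²/s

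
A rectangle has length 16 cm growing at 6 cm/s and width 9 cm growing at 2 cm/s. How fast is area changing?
86 cm²/s

A = lw
dA/dt = w·dl/dt + l·dw/dt = 9·6 + 16·2 = 86 cm²/s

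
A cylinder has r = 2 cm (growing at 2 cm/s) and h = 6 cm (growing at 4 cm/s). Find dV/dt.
64π cm³/s

V = πr²h
dV/dt = 2πrh·dr/dt + πr²·dh/dt
= 2π(2)(6)(2) + π(2)²(4)
= 64π cm³/s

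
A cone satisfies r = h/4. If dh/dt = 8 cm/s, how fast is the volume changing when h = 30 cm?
450π cm³/s

V = (1/3)π(h/4)²h = πh³/48
dV/dt = πh²/16 · 8
At h = 30: dV/dt = 450π cm³/s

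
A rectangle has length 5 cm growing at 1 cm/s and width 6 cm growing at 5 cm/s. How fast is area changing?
31 cm²/s

A = lw
dA/dt = w·dl/dt + l·dw/dt = 6·1 + 5·5 = 31 cm²/s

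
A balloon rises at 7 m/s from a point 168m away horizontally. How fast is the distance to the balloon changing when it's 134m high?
469√11545/11545 ≈ 4.365 m/s

z² = 168² + y²
z = √(168² + 134²) = 2√11545
dz/dt = y/z · dy/dt = 134/(2√11545) · 7 = 469√11545/11545 ≈ 4.365 m/s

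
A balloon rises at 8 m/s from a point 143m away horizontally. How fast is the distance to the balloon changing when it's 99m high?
36√10/25 ≈ 4.554 m/s

z² = 143² + y²
z = √(143² + 99²) = 55√10
dz/dt = y/z · dy/dt = 99/(55√10) · 8 = 36√10/25 ≈ 4.554 m/s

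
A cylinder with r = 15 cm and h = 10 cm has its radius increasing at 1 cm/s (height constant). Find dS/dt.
80π cm²/s

S = 2πrh + 2πr² (lateral + bases)
dS/dt = (2πh + 4πr)·dr/dt = (2π·10 + 4π·15)·1
= 80π cm²/s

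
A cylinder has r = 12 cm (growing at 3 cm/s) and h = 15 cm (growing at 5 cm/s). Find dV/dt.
1800π cm³/s

V = πr²h
dV/dt = 2πrh·dr/dt + πr²·dh/dt
= 2π(12)(15)(3) + π(12)²(5)
= 1800π cm³/s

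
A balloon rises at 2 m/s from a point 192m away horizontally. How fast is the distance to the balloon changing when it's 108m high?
18√337/337 ≈ 0.9805 m/s

z² = 192² + y²
z = √(192² + 108²) = 12√337
dz/dt = y/z · dy/dt = 108/(12√337) · 2 = 18√337/337 ≈ 0.9805 m/s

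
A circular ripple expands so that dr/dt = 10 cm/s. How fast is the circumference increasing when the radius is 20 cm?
20π cm/s

C = 2πr
dC/dt = 2π · dr/dt = 2π · 10 = 20π cm/s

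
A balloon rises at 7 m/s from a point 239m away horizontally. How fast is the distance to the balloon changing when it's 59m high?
413√60602/60602 ≈ 1.678 m/s

z² = 239² + y²
z = √(239² + 59²) = √60602
dz/dt = y/z · dy/dt = 59/√60602 · 7 = 413√60602/60602 ≈ 1.678 m/s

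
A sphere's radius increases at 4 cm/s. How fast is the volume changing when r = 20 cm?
6400π cm³/s

V = (4/3)πr³
dV/dt = dV/dr · dr/dt = 4πr² · 4
At r = 20: dV/dt = 6400π cm³/s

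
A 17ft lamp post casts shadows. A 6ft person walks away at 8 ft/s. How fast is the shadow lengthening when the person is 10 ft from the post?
48/11 ft/s

By similar triangles: 17/(x+s) = 6/s
Solving: s = 6x/11
ds/dt = 6/11 · dx/dt = 6/11 · 8 = 48/11 ft/s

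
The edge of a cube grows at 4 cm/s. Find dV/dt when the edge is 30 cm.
10800 cm³/s

V = s³
dV/dt = 3s² · ds/dt = 3·30²·4 = 10800 cm³/s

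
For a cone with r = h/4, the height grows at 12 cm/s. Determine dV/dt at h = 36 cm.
972π cm³/s

V = (1/3)π(h/4)²h = πh³/48
dV/dt = πh²/16 · 12
At h = 36: dV/dt = 972π cm³/s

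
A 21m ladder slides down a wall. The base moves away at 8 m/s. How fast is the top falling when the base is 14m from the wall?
16√5/5 ≈ 7.155 m/s

x² + y² = 21²
2x·dx/dt + 2y·dy/dt = 0
dy/dt = -x/y · dx/dt = -14/(7√5) · 8 = -16√5/5 m/s
The top is descending at 16√5/5 ≈ 7.155 m/s.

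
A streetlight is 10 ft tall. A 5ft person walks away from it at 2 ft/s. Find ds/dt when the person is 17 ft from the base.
2 ft/s

By similar triangles: 10/(x+s) = 5/s
Solving: s = 5x/5
ds/dt = 5/5 · dx/dt = 1 · 2 = 2 ft/s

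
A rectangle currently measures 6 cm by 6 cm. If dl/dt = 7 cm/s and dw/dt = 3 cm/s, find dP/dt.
20 cm/s

P = 2(l + w)
dP/dt = 2(dl/dt + dw/dt) = 2(7 + 3) = 20 cm/s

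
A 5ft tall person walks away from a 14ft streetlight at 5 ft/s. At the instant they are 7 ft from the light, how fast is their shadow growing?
25/9 ft/s

By similar triangles: 14/(x+s) = 5/s
Solving: s = 5x/9
ds/dt = 5/9 · dx/dt = 5/9 · 5 = 25/9 ft/s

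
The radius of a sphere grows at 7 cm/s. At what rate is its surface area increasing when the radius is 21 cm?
1176π cm²/s

S = 4πr²
dS/dt = dS/dr · dr/dt = 8πr · 7
At r = 21: dS/dt = 1176π cm²/s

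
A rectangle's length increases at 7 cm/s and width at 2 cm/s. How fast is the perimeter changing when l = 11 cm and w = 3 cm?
18 cm/s

P = 2(l + w)
dP/dt = 2(dl/dt + dw/dt) = 2(7 + 2) = 18 cm/s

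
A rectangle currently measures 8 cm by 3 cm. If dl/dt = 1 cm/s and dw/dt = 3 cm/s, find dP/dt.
8 cm/s

P = 2(l + w)
dP/dt = 2(dl/dt + dw/dt) = 2(1 + 3) = 8 cm/s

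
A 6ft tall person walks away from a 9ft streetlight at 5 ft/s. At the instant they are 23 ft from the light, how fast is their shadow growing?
10 ft/s

By similar triangles: 9/(x+s) = 6/s
Solving: s = 6x/3
ds/dt = 6/3 · dx/dt = 2 · 5 = 10 ft/s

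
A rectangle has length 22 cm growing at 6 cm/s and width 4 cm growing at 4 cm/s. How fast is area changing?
112 cm²/s

A = lw
dA/dt = w·dl/dt + l·dw/dt = 4·6 + 22·4 = 112 cm²/s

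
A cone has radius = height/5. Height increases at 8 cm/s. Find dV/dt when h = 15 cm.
72π cm³/s

V = (1/3)π(h/5)²h = πh³/75
dV/dt = πh²/25 · 8
At h = 15: dV/dt = 72π cm³/s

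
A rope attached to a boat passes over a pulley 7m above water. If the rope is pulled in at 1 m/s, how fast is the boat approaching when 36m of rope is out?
36√1247/1247 ≈ 1.019 m/s

rope² = x² + 7²
x = √(36² - 7²) = √1247
dx/dt = (rope/x) · d(rope)/dt = (36/√1247) · (-1) = -36√1247/1247 m/s
The boat approaches at 36√1247/1247 ≈ 1.019 m/s.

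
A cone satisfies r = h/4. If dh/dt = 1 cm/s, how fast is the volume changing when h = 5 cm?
25π/16 cm³/s

V = (1/3)π(h/4)²h = πh³/48
dV/dt = πh²/16 · 1
At h = 5: dV/dt = 25π/16 cm³/s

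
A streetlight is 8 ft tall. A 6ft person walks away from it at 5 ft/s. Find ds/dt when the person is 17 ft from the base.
15 ft/s

By similar triangles: 8/(x+s) = 6/s
Solving: s = 6x/2
ds/dt = 6/2 · dx/dt = 3 · 5 = 15 ft/s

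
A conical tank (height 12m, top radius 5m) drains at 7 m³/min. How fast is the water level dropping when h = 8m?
63/(100π) ≈ 0.2005 m/min

r/h = 5/12, so r = (5/12)h
V = (1/3)πr²h = (1/3)π((5/12)h)²h = (25/432)πh³
dV/dh = (25/144)πh²
dh/dt = (dV/dt)/(dV/dh) = -7/((25/144)π·8²) = -63/(100π) m/min
The level is dropping at 63/(100π) ≈ 0.2005 m/min.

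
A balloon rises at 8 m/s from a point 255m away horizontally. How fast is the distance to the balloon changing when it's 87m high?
116√8066/4033 ≈ 2.583 m/s

z² = 255² + y²
z = √(255² + 87²) = 3√8066
dz/dt = y/z · dy/dt = 87/(3√8066) · 8 = 116√8066/4033 ≈ 2.583 m/s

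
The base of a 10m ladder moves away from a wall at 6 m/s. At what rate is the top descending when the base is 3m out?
18√91/91 ≈ 1.887 m/s

x² + y² = 10²
2x·dx/dt + 2y·dy/dt = 0
dy/dt = -x/y · dx/dt = -3/√91 · 6 = -18√91/91 m/s
The top is descending at 18√91/91 ≈ 1.887 m/s.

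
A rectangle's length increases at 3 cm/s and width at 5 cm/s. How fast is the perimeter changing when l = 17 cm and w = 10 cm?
16 cm/s

P = 2(l + w)
dP/dt = 2(dl/dt + dw/dt) = 2(3 + 5) = 16 cm/s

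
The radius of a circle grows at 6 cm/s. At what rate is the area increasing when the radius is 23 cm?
276π cm²/s

A = πr²
dA/dt = 2πr · dr/dt = 2π(23)(6) = 276π cm²/s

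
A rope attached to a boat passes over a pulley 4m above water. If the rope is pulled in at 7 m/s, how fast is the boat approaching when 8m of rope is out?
14√3/3 ≈ 8.083 m/s

rope² = x² + 4²
x = √(8² - 4²) = 4√3
dx/dt = (rope/x) · d(rope)/dt = (8/(4√3)) · (-7) = -14√3/3 m/s
The boat approaches at 14√3/3 ≈ 8.083 m/s.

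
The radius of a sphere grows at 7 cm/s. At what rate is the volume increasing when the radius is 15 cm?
6300π cm³/s

V = (4/3)πr³
dV/dt = dV/dr · dr/dt = 4πr² · 7
At r = 15: dV/dt = 6300π cm³/s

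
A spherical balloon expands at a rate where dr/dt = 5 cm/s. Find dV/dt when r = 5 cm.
500π cm³/s

V = (4/3)πr³
dV/dt = dV/dr · dr/dt = 4πr² · 5
At r = 5: dV/dt = 500π cm³/s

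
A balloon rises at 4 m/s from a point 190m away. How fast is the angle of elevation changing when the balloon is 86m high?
0.017473 rad/s

tan(θ) = y/190
sec²(θ) · dθ/dt = (1/190) · dy/dt
dθ/dt = cos²(θ)/190 · 4 = 190/(190² + 86²) · 4
dθ/dt = 0.017473 rad/s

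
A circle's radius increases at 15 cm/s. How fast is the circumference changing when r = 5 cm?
30π cm/s

C = 2πr
dC/dt = 2π · dr/dt = 2π · 15 = 30π cm/s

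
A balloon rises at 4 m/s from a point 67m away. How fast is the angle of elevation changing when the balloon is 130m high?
0.01253 rad/s

tan(θ) = y/67
sec²(θ) · dθ/dt = (1/67) · dy/dt
dθ/dt = cos²(θ)/67 · 4 = 67/(67² + 130²) · 4
dθ/dt = 0.01253 rad/s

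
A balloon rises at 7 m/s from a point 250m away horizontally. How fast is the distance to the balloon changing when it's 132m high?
462√19981/19981 ≈ 3.268 m/s

z² = 250² + y²
z = √(250² + 132²) = 2√19981
dz/dt = y/z · dy/dt = 132/(2√19981) · 7 = 462√19981/19981 ≈ 3.268 m/s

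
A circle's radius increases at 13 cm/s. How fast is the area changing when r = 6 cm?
156π cm²/s

A = πr²
dA/dt = 2πr · dr/dt = 2π(6)(13) = 156π cm²/s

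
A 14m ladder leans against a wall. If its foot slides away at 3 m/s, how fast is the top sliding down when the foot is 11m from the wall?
11√3/5 ≈ 3.811 m/s

x² + y² = 14²
2x·dx/dt + 2y·dy/dt = 0
dy/dt = -x/y · dx/dt = -11/(5√3) · 3 = -11√3/5 m/s
The top is descending at 11√3/5 ≈ 3.811 m/s.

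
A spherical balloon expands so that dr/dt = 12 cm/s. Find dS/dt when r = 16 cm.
1536π cm²/s

S = 4πr²
dS/dt = dS/dr · dr/dt = 8πr · 12
At r = 16: dS/dt = 1536π cm²/s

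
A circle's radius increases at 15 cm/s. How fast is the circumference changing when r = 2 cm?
30π cm/s

C = 2πr
dC/dt = 2π · dr/dt = 2π · 15 = 30π cm/s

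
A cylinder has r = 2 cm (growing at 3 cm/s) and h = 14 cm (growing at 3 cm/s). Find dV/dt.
180π cm³/s

V = πr²h
dV/dt = 2πrh·dr/dt + πr²·dh/dt
= 2π(2)(14)(3) + π(2)²(3)
= 180π cm³/s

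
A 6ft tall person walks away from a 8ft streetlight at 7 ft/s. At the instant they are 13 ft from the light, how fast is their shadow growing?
21 ft/s

By similar triangles: 8/(x+s) = 6/s
Solving: s = 6x/2
ds/dt = 6/2 · dx/dt = 3 · 7 = 21 ft/s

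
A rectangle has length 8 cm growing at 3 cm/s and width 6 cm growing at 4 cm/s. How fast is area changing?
50 cm²/s

A = lw
dA/dt = w·dl/dt + l·dw/dt = 6·3 + 8·4 = 50 cm²/s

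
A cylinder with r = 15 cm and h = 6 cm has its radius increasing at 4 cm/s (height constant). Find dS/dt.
288π cm²/s

S = 2πrh + 2πr² (lateral + bases)
dS/dt = (2πh + 4πr)·dr/dt = (2π·6 + 4π·15)·4
= 288π cm²/s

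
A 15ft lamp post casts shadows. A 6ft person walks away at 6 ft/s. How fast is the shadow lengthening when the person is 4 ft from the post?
4 ft/s

By similar triangles: 15/(x+s) = 6/s
Solving: s = 6x/9
ds/dt = 6/9 · dx/dt = 2/3 · 6 = 4 ft/s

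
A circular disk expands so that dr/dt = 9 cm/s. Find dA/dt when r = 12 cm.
216π cm²/s

A = πr²
dA/dt = 2πr · dr/dt = 2π(12)(9) = 216π cm²/s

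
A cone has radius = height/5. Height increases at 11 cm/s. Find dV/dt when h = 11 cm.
1331π/25 cm³/s

V = (1/3)π(h/5)²h = πh³/75
dV/dt = πh²/25 · 11
At h = 11: dV/dt = 1331π/25 cm³/s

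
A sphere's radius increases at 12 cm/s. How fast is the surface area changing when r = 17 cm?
1632π cm²/s

S = 4πr²
dS/dt = dS/dr · dr/dt = 8πr · 12
At r = 17: dS/dt = 1632π cm²/s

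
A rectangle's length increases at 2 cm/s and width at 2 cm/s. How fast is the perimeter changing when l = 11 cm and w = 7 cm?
8 cm/s

P = 2(l + w)
dP/dt = 2(dl/dt + dw/dt) = 2(2 + 2) = 8 cm/s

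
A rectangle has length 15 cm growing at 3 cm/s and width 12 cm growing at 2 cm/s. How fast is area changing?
66 cm²/s

A = lw
dA/dt = w·dl/dt + l·dw/dt = 12·3 + 15·2 = 66 cm²/s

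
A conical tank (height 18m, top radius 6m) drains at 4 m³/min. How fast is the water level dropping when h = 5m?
36/(25π) ≈ 0.4584 m/min

r/h = 6/18, so r = (1/3)h
V = (1/3)πr²h = (1/3)π((1/3)h)²h = (1/27)πh³
dV/dh = (1/9)πh²
dh/dt = (dV/dt)/(dV/dh) = -4/((1/9)π·5²) = -36/(25π) m/min
The level is dropping at 36/(25π) ≈ 0.4584 m/min.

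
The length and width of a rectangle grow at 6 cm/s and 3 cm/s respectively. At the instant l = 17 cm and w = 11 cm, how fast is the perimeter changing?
18 cm/s

P = 2(l + w)
dP/dt = 2(dl/dt + dw/dt) = 2(6 + 3) = 18 cm/s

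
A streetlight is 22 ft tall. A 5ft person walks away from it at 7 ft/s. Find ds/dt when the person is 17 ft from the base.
35/17 ft/s

By similar triangles: 22/(x+s) = 5/s
Solving: s = 5x/17
ds/dt = 5/17 · dx/dt = 5/17 · 7 = 35/17 ft/s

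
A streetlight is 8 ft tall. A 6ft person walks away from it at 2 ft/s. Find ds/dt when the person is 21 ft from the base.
6 ft/s

By similar triangles: 8/(x+s) = 6/s
Solving: s = 6x/2
ds/dt = 6/2 · dx/dt = 3 · 2 = 6 ft/s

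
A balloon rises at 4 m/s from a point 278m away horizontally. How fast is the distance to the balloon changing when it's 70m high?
70√20546/10273 ≈ 0.9767 m/s

z² = 278² + y²
z = √(278² + 70²) = 2√20546
dz/dt = y/z · dy/dt = 70/(2√20546) · 4 = 70√20546/10273 ≈ 0.9767 m/s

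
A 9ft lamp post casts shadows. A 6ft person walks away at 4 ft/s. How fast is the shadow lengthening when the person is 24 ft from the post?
8 ft/s

By similar triangles: 9/(x+s) = 6/s
Solving: s = 6x/3
ds/dt = 6/3 · dx/dt = 2 · 4 = 8 ft/s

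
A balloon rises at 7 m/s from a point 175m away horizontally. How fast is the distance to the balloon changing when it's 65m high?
91√1394/1394 ≈ 2.437 m/s

z² = 175² + y²
z = √(175² + 65²) = 5√1394
dz/dt = y/z · dy/dt = 65/(5√1394) · 7 = 91√1394/1394 ≈ 2.437 m/s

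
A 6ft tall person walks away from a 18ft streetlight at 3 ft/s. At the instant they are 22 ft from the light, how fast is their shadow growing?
3/2 ft/s

By similar triangles: 18/(x+s) = 6/s
Solving: s = 6x/12
ds/dt = 6/12 · dx/dt = 1/2 · 3 = 3/2 ft/s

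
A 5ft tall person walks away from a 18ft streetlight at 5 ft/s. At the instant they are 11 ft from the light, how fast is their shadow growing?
25/13 ft/s

By similar triangles: 18/(x+s) = 5/s
Solving: s = 5x/13
ds/dt = 5/13 · dx/dt = 5/13 · 5 = 25/13 ft/s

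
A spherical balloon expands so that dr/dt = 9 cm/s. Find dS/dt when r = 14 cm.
1008π cm²/s

S = 4πr²
dS/dt = dS/dr · dr/dt = 8πr · 9
At r = 14: dS/dt = 1008π cm²/s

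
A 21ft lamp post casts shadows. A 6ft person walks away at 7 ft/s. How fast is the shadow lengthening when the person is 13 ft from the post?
14/5 ft/s

By similar triangles: 21/(x+s) = 6/s
Solving: s = 6x/15
ds/dt = 6/15 · dx/dt = 2/5 · 7 = 14/5 ft/s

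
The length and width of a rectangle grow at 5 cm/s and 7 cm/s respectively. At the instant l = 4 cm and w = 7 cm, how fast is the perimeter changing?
24 cm/s

P = 2(l + w)
dP/dt = 2(dl/dt + dw/dt) = 2(5 + 7) = 24 cm/s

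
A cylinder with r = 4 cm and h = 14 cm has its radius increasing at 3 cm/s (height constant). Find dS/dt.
132π cm²/s

S = 2πrh + 2πr² (lateral + bases)
dS/dt = (2πh + 4πr)·dr/dt = (2π·14 + 4π·4)·3
= 132π cm²/s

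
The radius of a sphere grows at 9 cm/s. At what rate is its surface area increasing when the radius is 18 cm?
1296π cm²/s

S = 4πr²
dS/dt = dS/dr · dr/dt = 8πr · 9
At r = 18: dS/dt = 1296π cm²/s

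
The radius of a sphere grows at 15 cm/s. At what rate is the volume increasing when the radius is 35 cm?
73500π cm³/s

V = (4/3)πr³
dV/dt = dV/dr · dr/dt = 4πr² · 15
At r = 35: dV/dt = 73500π cm³/s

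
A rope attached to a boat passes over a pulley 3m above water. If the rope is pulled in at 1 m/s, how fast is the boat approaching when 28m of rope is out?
28√31/155 ≈ 1.006 m/s

rope² = x² + 3²
x = √(28² - 3²) = 5√31
dx/dt = (rope/x) · d(rope)/dt = (28/(5√31)) · (-1) = -28√31/155 m/s
The boat approaches at 28√31/155 ≈ 1.006 m/s.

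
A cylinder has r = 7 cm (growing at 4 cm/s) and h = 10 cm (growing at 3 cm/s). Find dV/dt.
707π cm³/s

V = πr²h
dV/dt = 2πrh·dr/dt + πr²·dh/dt
= 2π(7)(10)(4) + π(7)²(3)
= 707π cm³/s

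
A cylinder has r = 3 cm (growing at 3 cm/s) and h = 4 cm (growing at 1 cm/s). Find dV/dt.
81π cm³/s

V = πr²h
dV/dt = 2πrh·dr/dt + πr²·dh/dt
= 2π(3)(4)(3) + π(3)²(1)
= 81π cm³/s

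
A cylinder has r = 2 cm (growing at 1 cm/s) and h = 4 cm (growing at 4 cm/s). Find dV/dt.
32π cm³/s

V = πr²h
dV/dt = 2πrh·dr/dt + πr²·dh/dt
= 2π(2)(4)(1) + π(2)²(4)
= 32π cm³/s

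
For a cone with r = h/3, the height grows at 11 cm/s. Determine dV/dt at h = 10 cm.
1100π/9 cm³/s

V = (1/3)π(h/3)²h = πh³/27
dV/dt = πh²/9 · 11
At h = 10: dV/dt = 1100π/9 cm³/s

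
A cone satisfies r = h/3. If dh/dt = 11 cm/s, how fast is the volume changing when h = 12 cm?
176π cm³/s

V = (1/3)π(h/3)²h = πh³/27
dV/dt = πh²/9 · 11
At h = 12: dV/dt = 176π cm³/s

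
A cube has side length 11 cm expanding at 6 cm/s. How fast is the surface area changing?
792 cm²/s

A = 6s²
dA/dt = 12s · ds/dt = 12·11·6 = 792 cm²/s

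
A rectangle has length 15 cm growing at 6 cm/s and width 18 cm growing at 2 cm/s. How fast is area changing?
138 cm²/s

A = lw
dA/dt = w·dl/dt + l·dw/dt = 18·6 + 15·2 = 138 cm²/s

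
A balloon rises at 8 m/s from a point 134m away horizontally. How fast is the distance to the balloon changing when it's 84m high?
336√37/481 ≈ 4.249 m/s

z² = 134² + y²
z = √(134² + 84²) = 26√37
dz/dt = y/z · dy/dt = 84/(26√37) · 8 = 336√37/481 ≈ 4.249 m/s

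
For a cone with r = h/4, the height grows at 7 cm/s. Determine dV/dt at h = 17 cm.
2023π/16 cm³/s

V = (1/3)π(h/4)²h = πh³/48
dV/dt = πh²/16 · 7
At h = 17: dV/dt = 2023π/16 cm³/s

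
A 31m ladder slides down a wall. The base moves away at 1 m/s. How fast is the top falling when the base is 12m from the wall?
12√817/817 ≈ 0.4198 m/s

x² + y² = 31²
2x·dx/dt + 2y·dy/dt = 0
dy/dt = -x/y · dx/dt = -12/√817 · 1 = -12√817/817 m/s
The top is descending at 12√817/817 ≈ 0.4198 m/s.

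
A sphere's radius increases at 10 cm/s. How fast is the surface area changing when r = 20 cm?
1600π cm²/s

S = 4πr²
dS/dt = dS/dr · dr/dt = 8πr · 10
At r = 20: dS/dt = 1600π cm²/s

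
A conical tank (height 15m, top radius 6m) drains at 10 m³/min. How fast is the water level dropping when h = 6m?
125/(72π) ≈ 0.5526 m/min

r/h = 6/15, so r = (2/5)h
V = (1/3)πr²h = (1/3)π((2/5)h)²h = (4/75)πh³
dV/dh = (4/25)πh²
dh/dt = (dV/dt)/(dV/dh) = -10/((4/25)π·6²) = -125/(72π) m/min
The level is dropping at 125/(72π) ≈ 0.5526 m/min.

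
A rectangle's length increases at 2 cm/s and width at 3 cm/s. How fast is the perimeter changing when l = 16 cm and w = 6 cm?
10 cm/s

P = 2(l + w)
dP/dt = 2(dl/dt + dw/dt) = 2(2 + 3) = 10 cm/s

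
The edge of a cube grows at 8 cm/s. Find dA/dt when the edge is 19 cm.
1824 cm²/s

A = 6s²
dA/dt = 12s · ds/dt = 12·19·8 = 1824 cm²/s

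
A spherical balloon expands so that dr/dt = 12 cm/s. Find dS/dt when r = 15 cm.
1440π cm²/s

S = 4πr²
dS/dt = dS/dr · dr/dt = 8πr · 12
At r = 15: dS/dt = 1440π cm²/s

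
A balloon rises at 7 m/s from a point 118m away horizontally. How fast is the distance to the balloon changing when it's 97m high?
679√23333/23333 ≈ 4.445 m/s

z² = 118² + y²
z = √(118² + 97²) = √23333
dz/dt = y/z · dy/dt = 97/√23333 · 7 = 679√23333/23333 ≈ 4.445 m/s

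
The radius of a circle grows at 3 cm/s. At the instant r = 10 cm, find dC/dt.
6π cm/s

C = 2πr
dC/dt = 2π · dr/dt = 2π · 3 = 6π cm/s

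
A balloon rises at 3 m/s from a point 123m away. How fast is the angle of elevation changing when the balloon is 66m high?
0.018938 rad/s

tan(θ) = y/123
sec²(θ) · dθ/dt = (1/123) · dy/dt
dθ/dt = cos²(θ)/123 · 3 = 123/(123² + 66²) · 3
dθ/dt = 0.018938 rad/s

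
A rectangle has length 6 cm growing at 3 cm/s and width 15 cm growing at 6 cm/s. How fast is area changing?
81 cm²/s

A = lw
dA/dt = w·dl/dt + l·dw/dt = 15·3 + 6·6 = 81 cm²/s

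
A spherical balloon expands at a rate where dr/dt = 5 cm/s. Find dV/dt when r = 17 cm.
5780π cm³/s

V = (4/3)πr³
dV/dt = dV/dr · dr/dt = 4πr² · 5
At r = 17: dV/dt = 5780π cm³/s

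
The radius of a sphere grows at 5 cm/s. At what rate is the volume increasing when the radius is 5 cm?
500π cm³/s

V = (4/3)πr³
dV/dt = dV/dr · dr/dt = 4πr² · 5
At r = 5: dV/dt = 500π cm³/s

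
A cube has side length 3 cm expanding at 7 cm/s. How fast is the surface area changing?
252 cm²/s

A = 6s²
dA/dt = 12s · ds/dt = 12·3·7 = 252 cm²/s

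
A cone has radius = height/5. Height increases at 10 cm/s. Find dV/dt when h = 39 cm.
3042π/5 cm³/s

V = (1/3)π(h/5)²h = πh³/75
dV/dt = πh²/25 · 10
At h = 39: dV/dt = 3042π/5 cm³/s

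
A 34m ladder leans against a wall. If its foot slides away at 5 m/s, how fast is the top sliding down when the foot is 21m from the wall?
21√715/143 ≈ 3.927 m/s

x² + y² = 34²
2x·dx/dt + 2y·dy/dt = 0
dy/dt = -x/y · dx/dt = -21/√715 · 5 = -21√715/143 m/s
The top is descending at 21√715/143 ≈ 3.927 m/s.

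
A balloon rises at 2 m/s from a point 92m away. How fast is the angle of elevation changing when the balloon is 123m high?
0.007799 rad/s

tan(θ) = y/92
sec²(θ) · dθ/dt = (1/92) · dy/dt
dθ/dt = cos²(θ)/92 · 2 = 92/(92² + 123²) · 2
dθ/dt = 0.007799 rad/s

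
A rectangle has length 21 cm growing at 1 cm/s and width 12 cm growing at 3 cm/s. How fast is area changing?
75 cm²/s

A = lw
dA/dt = w·dl/dt + l·dw/dt = 12·1 + 21·3 = 75 cm²/s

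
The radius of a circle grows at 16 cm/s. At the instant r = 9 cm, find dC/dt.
32π cm/s

C = 2πr
dC/dt = 2π · dr/dt = 2π · 16 = 32π cm/s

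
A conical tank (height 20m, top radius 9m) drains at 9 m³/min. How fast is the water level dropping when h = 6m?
100/(81π) ≈ 0.393 m/min

r/h = 9/20, so r = (9/20)h
V = (1/3)πr²h = (1/3)π((9/20)h)²h = (27/400)πh³
dV/dh = (81/400)πh²
dh/dt = (dV/dt)/(dV/dh) = -9/((81/400)π·6²) = -100/(81π) m/min
The level is dropping at 100/(81π) ≈ 0.393 m/min.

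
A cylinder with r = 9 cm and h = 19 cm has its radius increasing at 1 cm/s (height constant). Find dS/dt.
74π cm²/s

S = 2πrh + 2πr² (lateral + bases)
dS/dt = (2πh + 4πr)·dr/dt = (2π·19 + 4π·9)·1
= 74π cm²/s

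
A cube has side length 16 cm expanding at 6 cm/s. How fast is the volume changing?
4608 cm³/s

V = s³
dV/dt = 3s² · ds/dt = 3·16²·6 = 4608 cm³/s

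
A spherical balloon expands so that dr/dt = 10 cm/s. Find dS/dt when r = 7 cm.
560π cm²/s

S = 4πr²
dS/dt = dS/dr · dr/dt = 8πr · 10
At r = 7: dS/dt = 560π cm²/s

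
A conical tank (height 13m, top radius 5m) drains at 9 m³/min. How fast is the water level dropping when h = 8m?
1521/(1600π) ≈ 0.3026 m/min

r/h = 5/13, so r = (5/13)h
V = (1/3)πr²h = (1/3)π((5/13)h)²h = (25/507)πh³
dV/dh = (25/169)πh²
dh/dt = (dV/dt)/(dV/dh) = -9/((25/169)π·8²) = -1521/(1600π) m/min
The level is dropping at 1521/(1600π) ≈ 0.3026 m/min.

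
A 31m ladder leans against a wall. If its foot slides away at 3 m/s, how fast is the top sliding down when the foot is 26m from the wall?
26√285/95 ≈ 4.62 m/s

x² + y² = 31²
2x·dx/dt + 2y·dy/dt = 0
dy/dt = -x/y · dx/dt = -26/√285 · 3 = -26√285/95 m/s
The top is descending at 26√285/95 ≈ 4.62 m/s.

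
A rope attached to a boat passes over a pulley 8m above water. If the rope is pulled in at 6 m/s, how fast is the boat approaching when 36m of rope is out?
54√77/77 ≈ 6.154 m/s

rope² = x² + 8²
x = √(36² - 8²) = 4√77
dx/dt = (rope/x) · d(rope)/dt = (36/(4√77)) · (-6) = -54√77/77 m/s
The boat approaches at 54√77/77 ≈ 6.154 m/s.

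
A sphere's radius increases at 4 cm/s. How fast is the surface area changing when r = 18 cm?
576π cm²/s

S = 4πr²
dS/dt = dS/dr · dr/dt = 8πr · 4
At r = 18: dS/dt = 576π cm²/s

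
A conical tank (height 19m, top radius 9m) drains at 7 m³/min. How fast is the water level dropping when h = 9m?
2527/(6561π) ≈ 0.1226 m/min

r/h = 9/19, so r = (9/19)h
V = (1/3)πr²h = (1/3)π((9/19)h)²h = (27/361)πh³
dV/dh = (81/361)πh²
dh/dt = (dV/dt)/(dV/dh) = -7/((81/361)π·9²) = -2527/(6561π) m/min
The level is dropping at 2527/(6561π) ≈ 0.1226 m/min.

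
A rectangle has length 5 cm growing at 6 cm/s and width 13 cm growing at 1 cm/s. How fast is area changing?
83 cm²/s

A = lw
dA/dt = w·dl/dt + l·dw/dt = 13·6 + 5·1 = 83 cm²/s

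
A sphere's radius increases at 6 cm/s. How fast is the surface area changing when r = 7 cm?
336π cm²/s

S = 4πr²
dS/dt = dS/dr · dr/dt = 8πr · 6
At r = 7: dS/dt = 336π cm²/s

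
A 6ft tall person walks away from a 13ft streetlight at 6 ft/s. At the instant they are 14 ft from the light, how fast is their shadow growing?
36/7 ft/s

By similar triangles: 13/(x+s) = 6/s
Solving: s = 6x/7
ds/dt = 6/7 · dx/dt = 6/7 · 6 = 36/7 ft/s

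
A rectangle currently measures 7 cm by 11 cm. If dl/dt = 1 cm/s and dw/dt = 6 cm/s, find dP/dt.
14 cm/s

P = 2(l + w)
dP/dt = 2(dl/dt + dw/dt) = 2(1 + 6) = 14 cm/s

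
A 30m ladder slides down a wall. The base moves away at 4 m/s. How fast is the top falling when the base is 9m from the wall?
12√91/91 ≈ 1.258 m/s

x² + y² = 30²
2x·dx/dt + 2y·dy/dt = 0
dy/dt = -x/y · dx/dt = -9/(3√91) · 4 = -12√91/91 m/s
The top is descending at 12√91/91 ≈ 1.258 m/s.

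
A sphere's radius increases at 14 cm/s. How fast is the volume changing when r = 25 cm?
35000π cm³/s

V = (4/3)πr³
dV/dt = dV/dr · dr/dt = 4πr² · 14
At r = 25: dV/dt = 35000π cm³/s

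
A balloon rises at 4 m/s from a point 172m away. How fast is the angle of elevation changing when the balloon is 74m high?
0.019624 rad/s

tan(θ) = y/172
sec²(θ) · dθ/dt = (1/172) · dy/dt
dθ/dt = cos²(θ)/172 · 4 = 172/(172² + 74²) · 4
dθ/dt = 0.019624 rad/s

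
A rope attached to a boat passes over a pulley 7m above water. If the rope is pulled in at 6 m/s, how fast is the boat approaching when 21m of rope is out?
9√2/2 ≈ 6.364 m/s

rope² = x² + 7²
x = √(21² - 7²) = 14√2
dx/dt = (rope/x) · d(rope)/dt = (21/(14√2)) · (-6) = -9√2/2 m/s
The boat approaches at 9√2/2 ≈ 6.364 m/s.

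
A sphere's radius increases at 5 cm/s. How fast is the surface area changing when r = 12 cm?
480π cm²/s

S = 4πr²
dS/dt = dS/dr · dr/dt = 8πr · 5
At r = 12: dS/dt = 480π cm²/s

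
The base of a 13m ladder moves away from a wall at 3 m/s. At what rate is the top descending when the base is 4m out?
4√17/17 ≈ 0.9701 m/s

x² + y² = 13²
2x·dx/dt + 2y·dy/dt = 0
dy/dt = -x/y · dx/dt = -4/(3√17) · 3 = -4√17/17 m/s
The top is descending at 4√17/17 ≈ 0.9701 m/s.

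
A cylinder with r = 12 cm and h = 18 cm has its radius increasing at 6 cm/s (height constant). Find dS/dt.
504π cm²/s

S = 2πrh + 2πr² (lateral + bases)
dS/dt = (2πh + 4πr)·dr/dt = (2π·18 + 4π·12)·6
= 504π cm²/s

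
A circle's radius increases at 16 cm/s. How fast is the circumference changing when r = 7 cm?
32π cm/s

C = 2πr
dC/dt = 2π · dr/dt = 2π · 16 = 32π cm/s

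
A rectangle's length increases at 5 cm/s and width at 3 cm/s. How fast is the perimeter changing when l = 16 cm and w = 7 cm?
16 cm/s

P = 2(l + w)
dP/dt = 2(dl/dt + dw/dt) = 2(5 + 3) = 16 cm/s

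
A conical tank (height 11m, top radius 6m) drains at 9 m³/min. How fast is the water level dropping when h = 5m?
121/(100π) ≈ 0.3852 m/min

r/h = 6/11, so r = (6/11)h
V = (1/3)πr²h = (1/3)π((6/11)h)²h = (12/121)πh³
dV/dh = (36/121)πh²
dh/dt = (dV/dt)/(dV/dh) = -9/((36/121)π·5²) = -121/(100π) m/min
The level is dropping at 121/(100π) ≈ 0.3852 m/min.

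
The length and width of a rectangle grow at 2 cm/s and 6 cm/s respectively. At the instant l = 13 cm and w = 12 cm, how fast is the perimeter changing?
16 cm/s

P = 2(l + w)
dP/dt = 2(dl/dt + dw/dt) = 2(2 + 6) = 16 cm/s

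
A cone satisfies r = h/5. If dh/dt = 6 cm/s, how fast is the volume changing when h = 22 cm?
2904π/25 cm³/s

V = (1/3)π(h/5)²h = πh³/75
dV/dt = πh²/25 · 6
At h = 22: dV/dt = 2904π/25 cm³/s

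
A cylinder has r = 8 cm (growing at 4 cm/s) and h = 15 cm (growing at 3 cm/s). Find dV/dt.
1152π cm³/s

V = πr²h
dV/dt = 2πrh·dr/dt + πr²·dh/dt
= 2π(8)(15)(4) + π(8)²(3)
= 1152π cm³/s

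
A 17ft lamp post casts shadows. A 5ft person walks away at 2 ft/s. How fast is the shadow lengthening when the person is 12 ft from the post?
5/6 ft/s

By similar triangles: 17/(x+s) = 5/s
Solving: s = 5x/12
ds/dt = 5/12 · dx/dt = 5/12 · 2 = 5/6 ft/s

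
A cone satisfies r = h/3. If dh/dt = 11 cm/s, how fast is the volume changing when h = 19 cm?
3971π/9 cm³/s

V = (1/3)π(h/3)²h = πh³/27
dV/dt = πh²/9 · 11
At h = 19: dV/dt = 3971π/9 cm³/s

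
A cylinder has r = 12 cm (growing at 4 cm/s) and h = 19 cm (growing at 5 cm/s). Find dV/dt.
2544π cm³/s

V = πr²h
dV/dt = 2πrh·dr/dt + πr²·dh/dt
= 2π(12)(19)(4) + π(12)²(5)
= 2544π cm³/s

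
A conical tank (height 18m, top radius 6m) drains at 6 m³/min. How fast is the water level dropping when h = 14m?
27/(98π) ≈ 0.0877 m/min

r/h = 6/18, so r = (1/3)h
V = (1/3)πr²h = (1/3)π((1/3)h)²h = (1/27)πh³
dV/dh = (1/9)πh²
dh/dt = (dV/dt)/(dV/dh) = -6/((1/9)π·14²) = -27/(98π) m/min
The level is dropping at 27/(98π) ≈ 0.0877 m/min.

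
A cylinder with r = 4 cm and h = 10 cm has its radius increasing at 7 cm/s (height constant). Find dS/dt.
252π cm²/s

S = 2πrh + 2πr² (lateral + bases)
dS/dt = (2πh + 4πr)·dr/dt = (2π·10 + 4π·4)·7
= 252π cm²/s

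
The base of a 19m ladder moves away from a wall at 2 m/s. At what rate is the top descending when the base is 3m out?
3√22/44 ≈ 0.3198 m/s

x² + y² = 19²
2x·dx/dt + 2y·dy/dt = 0
dy/dt = -x/y · dx/dt = -3/(4√22) · 2 = -3√22/44 m/s
The top is descending at 3√22/44 ≈ 0.3198 m/s.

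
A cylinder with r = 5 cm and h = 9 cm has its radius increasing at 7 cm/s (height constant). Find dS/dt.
266π cm²/s

S = 2πrh + 2πr² (lateral + bases)
dS/dt = (2πh + 4πr)·dr/dt = (2π·9 + 4π·5)·7
= 266π cm²/s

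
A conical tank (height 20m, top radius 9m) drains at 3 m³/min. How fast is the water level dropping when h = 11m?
400/(3267π) ≈ 0.03897 m/min

r/h = 9/20, so r = (9/20)h
V = (1/3)πr²h = (1/3)π((9/20)h)²h = (27/400)πh³
dV/dh = (81/400)πh²
dh/dt = (dV/dt)/(dV/dh) = -3/((81/400)π·11²) = -400/(3267π) m/min
The level is dropping at 400/(3267π) ≈ 0.03897 m/min.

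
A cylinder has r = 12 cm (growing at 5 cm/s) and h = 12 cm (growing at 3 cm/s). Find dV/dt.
1872π cm³/s

V = πr²h
dV/dt = 2πrh·dr/dt + πr²·dh/dt
= 2π(12)(12)(5) + π(12)²(3)
= 1872π cm³/s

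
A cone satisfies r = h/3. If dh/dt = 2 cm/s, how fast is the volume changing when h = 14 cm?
392π/9 cm³/s

V = (1/3)π(h/3)²h = πh³/27
dV/dt = πh²/9 · 2
At h = 14: dV/dt = 392π/9 cm³/s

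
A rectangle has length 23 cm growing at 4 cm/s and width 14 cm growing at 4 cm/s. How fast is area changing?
148 cm²/s

A = lw
dA/dt = w·dl/dt + l·dw/dt = 14·4 + 23·4 = 148 cm²/s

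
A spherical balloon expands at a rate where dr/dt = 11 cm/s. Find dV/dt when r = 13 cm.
7436π cm³/s

V = (4/3)πr³
dV/dt = dV/dr · dr/dt = 4πr² · 11
At r = 13: dV/dt = 7436π cm³/s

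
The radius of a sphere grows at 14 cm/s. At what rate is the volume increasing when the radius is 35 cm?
68600π cm³/s

V = (4/3)πr³
dV/dt = dV/dr · dr/dt = 4πr² · 14
At r = 35: dV/dt = 68600π cm³/s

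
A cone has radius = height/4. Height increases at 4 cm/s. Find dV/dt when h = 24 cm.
144π cm³/s

V = (1/3)π(h/4)²h = πh³/48
dV/dt = πh²/16 · 4
At h = 24: dV/dt = 144π cm³/s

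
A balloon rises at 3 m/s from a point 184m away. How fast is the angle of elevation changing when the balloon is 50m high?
0.015183 rad/s

tan(θ) = y/184
sec²(θ) · dθ/dt = (1/184) · dy/dt
dθ/dt = cos²(θ)/184 · 3 = 184/(184² + 50²) · 3
dθ/dt = 0.015183 rad/s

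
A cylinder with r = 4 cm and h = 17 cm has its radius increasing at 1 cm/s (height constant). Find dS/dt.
50π cm²/s

S = 2πrh + 2πr² (lateral + bases)
dS/dt = (2πh + 4πr)·dr/dt = (2π·17 + 4π·4)·1
= 50π cm²/s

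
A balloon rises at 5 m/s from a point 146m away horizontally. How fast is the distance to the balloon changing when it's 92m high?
46√7445/1489 ≈ 2.666 m/s

z² = 146² + y²
z = √(146² + 92²) = 2√7445
dz/dt = y/z · dy/dt = 92/(2√7445) · 5 = 46√7445/1489 ≈ 2.666 m/s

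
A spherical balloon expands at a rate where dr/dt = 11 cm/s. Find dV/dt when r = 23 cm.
23276π cm³/s

V = (4/3)πr³
dV/dt = dV/dr · dr/dt = 4πr² · 11
At r = 23: dV/dt = 23276π cm³/s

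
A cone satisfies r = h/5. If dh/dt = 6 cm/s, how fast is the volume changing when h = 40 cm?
384π cm³/s

V = (1/3)π(h/5)²h = πh³/75
dV/dt = πh²/25 · 6
At h = 40: dV/dt = 384π cm³/s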